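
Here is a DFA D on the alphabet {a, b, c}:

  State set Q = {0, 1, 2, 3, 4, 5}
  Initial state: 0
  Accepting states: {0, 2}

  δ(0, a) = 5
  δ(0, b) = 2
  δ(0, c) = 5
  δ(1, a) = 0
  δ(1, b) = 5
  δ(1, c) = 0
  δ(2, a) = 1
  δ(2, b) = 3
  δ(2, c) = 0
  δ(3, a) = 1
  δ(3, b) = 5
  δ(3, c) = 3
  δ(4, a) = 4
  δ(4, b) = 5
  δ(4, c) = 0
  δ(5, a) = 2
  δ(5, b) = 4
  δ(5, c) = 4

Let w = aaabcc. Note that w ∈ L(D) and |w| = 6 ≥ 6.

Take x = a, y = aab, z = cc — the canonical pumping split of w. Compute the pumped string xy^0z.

xy⁰z = xz = a·cc = acc.
Reading y = aab takes D from 5 back to 5, so after x the machine is still in 5, and z then leads to the accepting state 0. Hence acc ∈ L(D).

acc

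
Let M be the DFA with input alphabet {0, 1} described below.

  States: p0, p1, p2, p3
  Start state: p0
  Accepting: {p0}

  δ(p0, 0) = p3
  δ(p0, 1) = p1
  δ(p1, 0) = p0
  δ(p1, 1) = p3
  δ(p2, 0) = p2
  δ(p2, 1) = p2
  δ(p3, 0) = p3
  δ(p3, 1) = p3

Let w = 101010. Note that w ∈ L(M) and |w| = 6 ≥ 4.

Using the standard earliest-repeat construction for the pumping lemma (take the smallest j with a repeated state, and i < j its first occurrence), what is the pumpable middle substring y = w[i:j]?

Run of M on w = 1 0 1 0 1 0:
  step 0: p0  (start)
  step 1: p1  (read 1: p0→p1)
  step 2: p0  (read 0: p1→p0)   ← first repeat (p0 seen earlier)
  step 3: p1  (read 1: p0→p1)
  step 4: p0  (read 0: p1→p0)
  step 5: p1  (read 1: p0→p1)
  step 6: p0  (read 0: p1→p0)

So i = 0, j = 2, giving x = w[0:0] = ε, y = w[0:2] = 10, z = w[2:6] = 1010.
Check: |xy| = 2 ≤ 4 and |y| = 2 ≥ 1. Reading y takes M from p0 back to p0, so every xyⁱz is accepted.
Pumping length from the standard proof: p = 4 (the number of states). The repeated state found above gives |xy| = j ≤ 4 and |y| = j − i ≥ 1.

10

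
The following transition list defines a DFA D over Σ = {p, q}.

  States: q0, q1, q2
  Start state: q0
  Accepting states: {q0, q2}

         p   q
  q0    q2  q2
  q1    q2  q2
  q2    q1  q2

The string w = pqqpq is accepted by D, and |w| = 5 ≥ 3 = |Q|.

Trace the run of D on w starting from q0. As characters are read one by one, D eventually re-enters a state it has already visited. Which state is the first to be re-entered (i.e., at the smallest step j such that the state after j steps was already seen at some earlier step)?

Run of D on w = p q q p q:
  step 0: q0  (start)
  step 1: q2  (read p: q0→q2)
  step 2: q2  (read q: q2→q2)   ← first repeat (q2 seen earlier)
  step 3: q2  (read q: q2→q2)
  step 4: q1  (read p: q2→q1)
  step 5: q2  (read q: q1→q2)

The earliest repeat is at step j = 2: D is in q2, which it already visited at step i = 1.
Since D has 3 states, any run of length ≥ 3 visits 3+1 states, so by pigeonhole some state repeats within the first 3 steps — that repeat gives the pumpable loop.

q2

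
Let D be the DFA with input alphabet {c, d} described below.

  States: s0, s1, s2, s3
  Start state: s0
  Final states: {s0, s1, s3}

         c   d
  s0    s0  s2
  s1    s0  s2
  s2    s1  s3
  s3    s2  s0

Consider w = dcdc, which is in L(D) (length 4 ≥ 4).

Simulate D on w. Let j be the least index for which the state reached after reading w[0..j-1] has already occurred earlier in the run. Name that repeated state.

State sequence: s0 -d-> s2 -c-> s1 -d-> s2 -c-> s1
First repeat at step 3: s2 was already visited.

The earliest repeat is at step j = 3: D is in s2, which it already visited at step i = 1.
The DFA has 4 states, so the proof of the pumping lemma guarantees a repeated state among the first 4+1 visited; the segment between the two visits is the pumpable y.

s2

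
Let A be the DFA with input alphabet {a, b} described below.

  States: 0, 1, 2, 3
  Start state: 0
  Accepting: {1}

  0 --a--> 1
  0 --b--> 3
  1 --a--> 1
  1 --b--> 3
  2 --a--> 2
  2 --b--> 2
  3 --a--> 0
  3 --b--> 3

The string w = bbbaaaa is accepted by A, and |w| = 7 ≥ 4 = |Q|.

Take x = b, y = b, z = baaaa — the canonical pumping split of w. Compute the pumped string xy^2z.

bbbbaaaa

xy^2z = b·b·b·baaaa = bbbbaaaa.
Reading y = b takes A from 3 back to 3, so after x·y·y the machine is still in 3, and z then leads to the accepting state 1. Hence bbbbaaaa ∈ L(A).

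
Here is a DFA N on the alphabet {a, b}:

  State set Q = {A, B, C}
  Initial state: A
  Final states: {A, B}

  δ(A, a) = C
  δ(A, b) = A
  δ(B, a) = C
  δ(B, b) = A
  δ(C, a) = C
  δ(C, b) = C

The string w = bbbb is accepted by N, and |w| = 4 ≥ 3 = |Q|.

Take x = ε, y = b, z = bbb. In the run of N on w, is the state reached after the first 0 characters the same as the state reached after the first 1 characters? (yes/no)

yes

State sequence: A -b-> A

After x (step 0): A. After xy (step 1): A.
They match, so y = b drives N around a cycle from A back to itself; pumping y any number of times keeps N in A before reading z, and xyⁱz ∈ L(N) for every i ≥ 0.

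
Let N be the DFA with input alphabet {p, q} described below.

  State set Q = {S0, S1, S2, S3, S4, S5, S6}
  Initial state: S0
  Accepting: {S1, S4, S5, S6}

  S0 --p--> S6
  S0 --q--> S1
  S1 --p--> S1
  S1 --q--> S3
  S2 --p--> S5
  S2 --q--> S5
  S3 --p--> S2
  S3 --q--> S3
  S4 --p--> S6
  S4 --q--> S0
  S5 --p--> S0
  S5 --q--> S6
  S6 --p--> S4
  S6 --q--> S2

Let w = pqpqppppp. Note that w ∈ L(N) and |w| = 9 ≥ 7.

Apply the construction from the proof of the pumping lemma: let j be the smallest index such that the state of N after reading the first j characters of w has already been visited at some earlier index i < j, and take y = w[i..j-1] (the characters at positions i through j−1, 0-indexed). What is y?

State sequence: S0 -p-> S6 -q-> S2 -p-> S5 -q-> S6 -p-> S4 -p-> S6 -p-> S4 -p-> S6 -p-> S4
First repeat at step 4: S6 was already visited.

So i = 1, j = 4, giving x = w[0:1] = p, y = w[1:4] = qpq, z = w[4:9] = ppppp.
Check: |xy| = 4 ≤ 7 and |y| = 3 ≥ 1. Reading y takes N from S6 back to S6, so every xyⁱz is accepted.

qpq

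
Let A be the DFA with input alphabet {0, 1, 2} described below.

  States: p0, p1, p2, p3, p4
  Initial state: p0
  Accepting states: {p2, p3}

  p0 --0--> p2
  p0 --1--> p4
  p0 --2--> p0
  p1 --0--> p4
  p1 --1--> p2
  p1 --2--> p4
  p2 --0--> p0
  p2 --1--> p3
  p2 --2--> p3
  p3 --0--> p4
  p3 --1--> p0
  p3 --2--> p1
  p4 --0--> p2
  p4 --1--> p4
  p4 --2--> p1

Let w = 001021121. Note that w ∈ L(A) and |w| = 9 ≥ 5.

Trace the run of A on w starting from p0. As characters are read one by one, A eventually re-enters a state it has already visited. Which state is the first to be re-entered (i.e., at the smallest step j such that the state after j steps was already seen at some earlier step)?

p0

Run of A on w = 0 0 1 0 2 1 1 2 1:
  step 0: p0  (start)
  step 1: p2  (read 0: p0→p2)
  step 2: p0  (read 0: p2→p0)   ← first repeat (p0 seen earlier)
  step 3: p4  (read 1: p0→p4)
  step 4: p2  (read 0: p4→p2)
  step 5: p3  (read 2: p2→p3)
  step 6: p0  (read 1: p3→p0)
  step 7: p4  (read 1: p0→p4)
  step 8: p1  (read 2: p4→p1)
  step 9: p2  (read 1: p1→p2)

The earliest repeat is at step j = 2: A is in p0, which it already visited at step i = 0.
Since A has 5 states, any run of length ≥ 5 visits 5+1 states, so by pigeonhole some state repeats within the first 5 steps — that repeat gives the pumpable loop.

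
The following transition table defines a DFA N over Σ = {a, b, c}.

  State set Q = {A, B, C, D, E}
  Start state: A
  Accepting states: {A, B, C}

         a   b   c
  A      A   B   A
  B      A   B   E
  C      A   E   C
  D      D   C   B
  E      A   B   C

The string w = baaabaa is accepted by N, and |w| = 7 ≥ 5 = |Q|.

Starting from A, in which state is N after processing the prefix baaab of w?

B

State sequence: A -b-> B -a-> A -a-> A -a-> A -b-> B

After reading 5 characters, N is in state B.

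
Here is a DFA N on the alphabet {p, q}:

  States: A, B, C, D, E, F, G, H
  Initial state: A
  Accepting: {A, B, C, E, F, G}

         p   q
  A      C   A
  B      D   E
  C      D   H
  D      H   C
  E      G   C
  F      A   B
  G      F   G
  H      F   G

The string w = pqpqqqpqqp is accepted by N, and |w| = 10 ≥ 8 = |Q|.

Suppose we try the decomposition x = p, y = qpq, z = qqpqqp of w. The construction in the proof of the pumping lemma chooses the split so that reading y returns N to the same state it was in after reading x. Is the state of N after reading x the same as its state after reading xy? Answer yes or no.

no

Run of N on the first 4 characters of w = p q p q:
  step 0: A  (start)
  step 1: C  (read p: A→C)
  step 2: H  (read q: C→H)
  step 3: F  (read p: H→F)
  step 4: B  (read q: F→B)

After x (step 1): C. After xy (step 4): B.
They differ (C ≠ B), so y is not a cycle from the state after x; this split is not the one the pumping-lemma construction produces, and pumping y need not keep the string in L(N).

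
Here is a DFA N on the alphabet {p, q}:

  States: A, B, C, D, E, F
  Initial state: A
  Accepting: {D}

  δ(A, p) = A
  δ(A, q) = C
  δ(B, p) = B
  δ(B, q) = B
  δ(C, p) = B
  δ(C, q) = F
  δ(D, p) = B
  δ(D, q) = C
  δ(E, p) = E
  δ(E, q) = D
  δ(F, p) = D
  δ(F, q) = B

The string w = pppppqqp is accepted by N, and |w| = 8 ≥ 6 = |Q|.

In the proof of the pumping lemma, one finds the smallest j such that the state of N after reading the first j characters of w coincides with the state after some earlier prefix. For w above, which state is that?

State sequence: A -p-> A -p-> A -p-> A -p-> A -p-> A -q-> C -q-> F -p-> D
First repeat at step 1: A was already visited.

The earliest repeat is at step j = 1: N is in A, which it already visited at step i = 0.
Pumping length from the standard proof: p = 6 (the number of states). The repeated state found above gives |xy| = j ≤ 6 and |y| = j − i ≥ 1.

A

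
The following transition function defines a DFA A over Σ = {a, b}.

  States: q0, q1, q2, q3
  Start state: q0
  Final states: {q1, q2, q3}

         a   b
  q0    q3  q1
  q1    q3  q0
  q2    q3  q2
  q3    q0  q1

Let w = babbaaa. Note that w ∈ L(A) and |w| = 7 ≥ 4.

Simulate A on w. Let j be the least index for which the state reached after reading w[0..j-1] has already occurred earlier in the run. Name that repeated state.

Run of A on w = b a b b a a a:
  step 0: q0  (start)
  step 1: q1  (read b: q0→q1)
  step 2: q3  (read a: q1→q3)
  step 3: q1  (read b: q3→q1)   ← first repeat (q1 seen earlier)
  step 4: q0  (read b: q1→q0)
  step 5: q3  (read a: q0→q3)
  step 6: q0  (read a: q3→q0)
  step 7: q3  (read a: q0→q3)

The earliest repeat is at step j = 3: A is in q1, which it already visited at step i = 1.
With |Q| = 4, pigeonhole forces a state repeat no later than step 4; the substring read between the first and second visits to that state can be pumped.

q1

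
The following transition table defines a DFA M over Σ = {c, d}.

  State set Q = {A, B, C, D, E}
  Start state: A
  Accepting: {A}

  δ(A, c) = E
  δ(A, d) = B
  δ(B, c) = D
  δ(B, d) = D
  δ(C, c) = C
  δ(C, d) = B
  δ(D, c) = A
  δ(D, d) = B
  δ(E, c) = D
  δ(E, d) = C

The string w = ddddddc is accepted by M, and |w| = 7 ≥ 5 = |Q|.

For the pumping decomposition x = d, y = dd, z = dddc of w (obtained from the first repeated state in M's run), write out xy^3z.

ddddddddddc

xy^3z = d·dd·dd·dd·dddc = ddddddddddc.
Reading y = dd takes M from B back to B, so after x·y·y·y the machine is still in B, and z then leads to the accepting state A. Hence ddddddddddc ∈ L(M).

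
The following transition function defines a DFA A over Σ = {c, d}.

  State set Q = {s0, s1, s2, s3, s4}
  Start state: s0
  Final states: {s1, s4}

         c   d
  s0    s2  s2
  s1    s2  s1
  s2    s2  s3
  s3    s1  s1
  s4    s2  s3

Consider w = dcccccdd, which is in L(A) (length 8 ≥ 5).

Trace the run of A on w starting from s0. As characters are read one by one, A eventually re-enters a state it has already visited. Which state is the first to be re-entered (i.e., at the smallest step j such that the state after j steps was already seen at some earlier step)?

s2

Run of A on w = d c c c c c d d:
  step 0: s0  (start)
  step 1: s2  (read d: s0→s2)
  step 2: s2  (read c: s2→s2)   ← first repeat (s2 seen earlier)
  step 3: s2  (read c: s2→s2)
  step 4: s2  (read c: s2→s2)
  step 5: s2  (read c: s2→s2)
  step 6: s2  (read c: s2→s2)
  step 7: s3  (read d: s2→s3)
  step 8: s1  (read d: s3→s1)

The earliest repeat is at step j = 2: A is in s2, which it already visited at step i = 1.
Since A has 5 states, any run of length ≥ 5 visits 5+1 states, so by pigeonhole some state repeats within the first 5 steps — that repeat gives the pumpable loop.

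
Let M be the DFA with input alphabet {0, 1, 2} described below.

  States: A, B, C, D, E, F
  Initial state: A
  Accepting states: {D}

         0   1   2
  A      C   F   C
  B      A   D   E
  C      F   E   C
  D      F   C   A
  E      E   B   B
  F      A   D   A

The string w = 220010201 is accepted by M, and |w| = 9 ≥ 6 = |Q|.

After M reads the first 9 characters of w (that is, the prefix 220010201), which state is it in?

D

Run of M on the first 9 characters of w = 2 2 0 0 1 0 2 0 1:
  step 0: A  (start)
  step 1: C  (read 2: A→C)
  step 2: C  (read 2: C→C)
  step 3: F  (read 0: C→F)
  step 4: A  (read 0: F→A)
  step 5: F  (read 1: A→F)
  step 6: A  (read 0: F→A)
  step 7: C  (read 2: A→C)
  step 8: F  (read 0: C→F)
  step 9: D  (read 1: F→D)

After reading 9 characters, M is in state D.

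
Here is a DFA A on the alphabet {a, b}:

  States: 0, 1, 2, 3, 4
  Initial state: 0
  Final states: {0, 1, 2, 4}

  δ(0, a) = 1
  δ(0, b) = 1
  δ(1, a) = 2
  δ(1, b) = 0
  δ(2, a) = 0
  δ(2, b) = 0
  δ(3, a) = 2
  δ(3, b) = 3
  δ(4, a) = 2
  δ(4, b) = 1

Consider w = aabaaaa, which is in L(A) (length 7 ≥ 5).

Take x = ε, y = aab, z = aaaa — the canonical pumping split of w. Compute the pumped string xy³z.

xy^3z = ε·aab·aab·aab·aaaa = aabaabaabaaaa.
Reading y = aab takes A from 0 back to 0, so after x·y·y·y the machine is still in 0, and z then leads to the accepting state 1. Hence aabaabaabaaaa ∈ L(A).

aabaabaabaaaa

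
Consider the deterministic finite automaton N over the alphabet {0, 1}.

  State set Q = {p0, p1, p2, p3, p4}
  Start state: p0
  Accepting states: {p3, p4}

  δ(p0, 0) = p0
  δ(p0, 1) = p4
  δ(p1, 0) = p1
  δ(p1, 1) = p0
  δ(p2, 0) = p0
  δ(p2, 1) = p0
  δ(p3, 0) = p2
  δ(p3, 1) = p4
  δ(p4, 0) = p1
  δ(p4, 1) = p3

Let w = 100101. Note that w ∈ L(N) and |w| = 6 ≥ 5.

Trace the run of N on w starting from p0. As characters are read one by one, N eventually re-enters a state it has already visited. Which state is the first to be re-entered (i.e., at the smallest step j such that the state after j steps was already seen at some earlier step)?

Run of N on w = 1 0 0 1 0 1:
  step 0: p0  (start)
  step 1: p4  (read 1: p0→p4)
  step 2: p1  (read 0: p4→p1)
  step 3: p1  (read 0: p1→p1)   ← first repeat (p1 seen earlier)
  step 4: p0  (read 1: p1→p0)
  step 5: p0  (read 0: p0→p0)
  step 6: p4  (read 1: p0→p4)

The earliest repeat is at step j = 3: N is in p1, which it already visited at step i = 2.
Pumping length from the standard proof: p = 5 (the number of states). The repeated state found above gives |xy| = j ≤ 5 and |y| = j − i ≥ 1.

p1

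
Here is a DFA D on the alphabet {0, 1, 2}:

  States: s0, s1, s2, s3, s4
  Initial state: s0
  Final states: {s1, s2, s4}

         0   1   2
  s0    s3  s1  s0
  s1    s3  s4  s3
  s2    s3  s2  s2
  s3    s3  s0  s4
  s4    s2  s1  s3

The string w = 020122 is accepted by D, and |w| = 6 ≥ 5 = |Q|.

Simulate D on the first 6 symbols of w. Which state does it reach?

Run of D on the first 6 characters of w = 0 2 0 1 2 2:
  step 0: s0  (start)
  step 1: s3  (read 0: s0→s3)
  step 2: s4  (read 2: s3→s4)
  step 3: s2  (read 0: s4→s2)
  step 4: s2  (read 1: s2→s2)
  step 5: s2  (read 2: s2→s2)
  step 6: s2  (read 2: s2→s2)

After reading 6 characters, D is in state s2.

s2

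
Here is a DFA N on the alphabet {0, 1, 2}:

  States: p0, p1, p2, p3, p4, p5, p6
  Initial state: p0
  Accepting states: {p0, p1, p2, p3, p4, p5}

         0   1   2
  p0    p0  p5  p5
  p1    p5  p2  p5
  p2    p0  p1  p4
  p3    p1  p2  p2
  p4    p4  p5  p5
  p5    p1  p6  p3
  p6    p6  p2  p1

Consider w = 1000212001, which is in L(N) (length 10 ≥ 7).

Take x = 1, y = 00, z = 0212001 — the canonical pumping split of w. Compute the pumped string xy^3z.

10000000212001

xy^3z = 1·00·00·00·0212001 = 10000000212001.
Reading y = 00 takes N from p5 back to p5, so after x·y·y·y the machine is still in p5, and z then leads to the accepting state p2. Hence 10000000212001 ∈ L(N).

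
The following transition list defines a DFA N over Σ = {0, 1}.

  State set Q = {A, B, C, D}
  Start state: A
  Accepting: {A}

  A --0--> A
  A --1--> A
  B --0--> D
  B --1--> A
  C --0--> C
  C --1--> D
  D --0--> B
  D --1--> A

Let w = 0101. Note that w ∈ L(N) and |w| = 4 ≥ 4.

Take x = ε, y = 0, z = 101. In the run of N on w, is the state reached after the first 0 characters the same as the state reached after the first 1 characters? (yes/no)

State sequence: A -0-> A

After x (step 0): A. After xy (step 1): A.
They match, so y = 0 drives N around a cycle from A back to itself; pumping y any number of times keeps N in A before reading z, and xyⁱz ∈ L(N) for every i ≥ 0.

yes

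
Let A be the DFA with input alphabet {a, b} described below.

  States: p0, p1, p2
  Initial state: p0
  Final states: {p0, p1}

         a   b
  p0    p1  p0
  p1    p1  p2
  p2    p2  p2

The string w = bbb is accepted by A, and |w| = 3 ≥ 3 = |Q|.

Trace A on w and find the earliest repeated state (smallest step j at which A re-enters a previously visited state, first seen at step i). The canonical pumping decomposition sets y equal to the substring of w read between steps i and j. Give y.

b

Run of A on w = b b b:
  step 0: p0  (start)
  step 1: p0  (read b: p0→p0)   ← first repeat (p0 seen earlier)
  step 2: p0  (read b: p0→p0)
  step 3: p0  (read b: p0→p0)

So i = 0, j = 1, giving x = w[0:0] = ε, y = w[0:1] = b, z = w[1:3] = bb.
Check: |xy| = 1 ≤ 3 and |y| = 1 ≥ 1. Reading y takes A from p0 back to p0, so every xyⁱz is accepted.
The DFA has 3 states, so the proof of the pumping lemma guarantees a repeated state among the first 3+1 visited; the segment between the two visits is the pumpable y.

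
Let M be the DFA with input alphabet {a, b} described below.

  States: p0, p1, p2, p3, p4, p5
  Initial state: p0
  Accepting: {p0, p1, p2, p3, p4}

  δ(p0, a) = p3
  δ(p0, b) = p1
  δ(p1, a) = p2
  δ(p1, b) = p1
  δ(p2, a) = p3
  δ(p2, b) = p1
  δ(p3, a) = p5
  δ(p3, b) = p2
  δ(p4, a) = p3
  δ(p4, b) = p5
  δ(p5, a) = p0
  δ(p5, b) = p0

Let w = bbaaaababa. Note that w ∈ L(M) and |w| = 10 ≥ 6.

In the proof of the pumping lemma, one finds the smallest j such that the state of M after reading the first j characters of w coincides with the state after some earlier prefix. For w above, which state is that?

State sequence: p0 -b-> p1 -b-> p1 -a-> p2 -a-> p3 -a-> p5 -a-> p0 -b-> p1 -a-> p2 -b-> p1 -a-> p2
First repeat at step 2: p1 was already visited.

The earliest repeat is at step j = 2: M is in p1, which it already visited at step i = 1.

p1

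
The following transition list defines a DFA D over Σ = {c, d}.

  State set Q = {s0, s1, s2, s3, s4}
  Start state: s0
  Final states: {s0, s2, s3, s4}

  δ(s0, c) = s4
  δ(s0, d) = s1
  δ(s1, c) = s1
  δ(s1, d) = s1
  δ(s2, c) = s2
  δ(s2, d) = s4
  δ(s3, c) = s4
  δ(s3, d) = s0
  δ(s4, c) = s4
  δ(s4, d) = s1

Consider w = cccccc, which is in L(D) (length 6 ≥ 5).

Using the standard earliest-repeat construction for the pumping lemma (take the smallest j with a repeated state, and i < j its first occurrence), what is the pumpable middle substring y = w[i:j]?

c

Run of D on w = c c c c c c:
  step 0: s0  (start)
  step 1: s4  (read c: s0→s4)
  step 2: s4  (read c: s4→s4)   ← first repeat (s4 seen earlier)
  step 3: s4  (read c: s4→s4)
  step 4: s4  (read c: s4→s4)
  step 5: s4  (read c: s4→s4)
  step 6: s4  (read c: s4→s4)

So i = 1, j = 2, giving x = w[0:1] = c, y = w[1:2] = c, z = w[2:6] = cccc.
Check: |xy| = 2 ≤ 5 and |y| = 1 ≥ 1. Reading y takes D from s4 back to s4, so every xyⁱz is accepted.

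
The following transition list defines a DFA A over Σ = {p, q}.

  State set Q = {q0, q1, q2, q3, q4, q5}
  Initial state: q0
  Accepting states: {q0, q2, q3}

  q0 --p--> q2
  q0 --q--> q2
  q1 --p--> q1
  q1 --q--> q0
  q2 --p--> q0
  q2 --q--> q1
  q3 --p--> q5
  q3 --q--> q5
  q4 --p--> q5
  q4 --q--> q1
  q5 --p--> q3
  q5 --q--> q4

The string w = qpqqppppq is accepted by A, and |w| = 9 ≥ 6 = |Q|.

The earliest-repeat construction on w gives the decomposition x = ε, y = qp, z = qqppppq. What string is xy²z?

xy^2z = ε·qp·qp·qqppppq = qpqpqqppppq.
Reading y = qp takes A from q0 back to q0, so after x·y·y the machine is still in q0, and z then leads to the accepting state q0. Hence qpqpqqppppq ∈ L(A).

qpqpqqppppq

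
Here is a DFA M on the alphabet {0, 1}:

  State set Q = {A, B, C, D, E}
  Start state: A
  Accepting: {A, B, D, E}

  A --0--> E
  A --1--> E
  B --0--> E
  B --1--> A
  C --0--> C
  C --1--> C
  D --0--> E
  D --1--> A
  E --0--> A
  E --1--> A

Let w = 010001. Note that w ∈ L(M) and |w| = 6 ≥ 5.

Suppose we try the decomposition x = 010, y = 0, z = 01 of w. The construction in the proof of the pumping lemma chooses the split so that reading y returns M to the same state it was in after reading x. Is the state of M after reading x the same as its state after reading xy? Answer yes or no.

no

Run of M on the first 4 characters of w = 0 1 0 0:
  step 0: A  (start)
  step 1: E  (read 0: A→E)
  step 2: A  (read 1: E→A)
  step 3: E  (read 0: A→E)
  step 4: A  (read 0: E→A)

After x (step 3): E. After xy (step 4): A.
They differ (E ≠ A), so y is not a cycle from the state after x; this split is not the one the pumping-lemma construction produces, and pumping y need not keep the string in L(M).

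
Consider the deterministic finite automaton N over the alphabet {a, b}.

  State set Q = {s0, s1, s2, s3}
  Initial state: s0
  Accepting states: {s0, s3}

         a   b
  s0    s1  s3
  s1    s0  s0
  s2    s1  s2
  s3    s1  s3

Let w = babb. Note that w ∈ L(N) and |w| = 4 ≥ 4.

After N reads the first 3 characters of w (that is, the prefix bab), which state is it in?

s0

Run of N on the first 3 characters of w = b a b:
  step 0: s0  (start)
  step 1: s3  (read b: s0→s3)
  step 2: s1  (read a: s3→s1)
  step 3: s0  (read b: s1→s0)

After reading 3 characters, N is in state s0.
(This kind of state-tracing is the core of the pumping-lemma construction: with 4 states, pigeonhole forces a repeat within the first 4 steps.)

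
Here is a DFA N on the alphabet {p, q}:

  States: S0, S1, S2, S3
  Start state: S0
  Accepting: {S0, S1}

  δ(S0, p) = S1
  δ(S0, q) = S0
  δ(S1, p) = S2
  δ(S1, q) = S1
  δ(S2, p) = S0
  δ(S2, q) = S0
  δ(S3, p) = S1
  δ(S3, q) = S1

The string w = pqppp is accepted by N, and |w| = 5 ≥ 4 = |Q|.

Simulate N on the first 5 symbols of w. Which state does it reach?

S1

State sequence: S0 -p-> S1 -q-> S1 -p-> S2 -p-> S0 -p-> S1

After reading 5 characters, N is in state S1.
(This kind of state-tracing is the core of the pumping-lemma construction: with 4 states, pigeonhole forces a repeat within the first 4 steps.)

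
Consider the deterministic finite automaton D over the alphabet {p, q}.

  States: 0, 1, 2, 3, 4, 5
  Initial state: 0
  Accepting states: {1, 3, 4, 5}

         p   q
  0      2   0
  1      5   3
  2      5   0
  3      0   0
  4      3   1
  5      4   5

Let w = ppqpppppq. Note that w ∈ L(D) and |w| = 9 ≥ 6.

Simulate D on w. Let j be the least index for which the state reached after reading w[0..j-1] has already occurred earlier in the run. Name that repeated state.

5

State sequence: 0 -p-> 2 -p-> 5 -q-> 5 -p-> 4 -p-> 3 -p-> 0 -p-> 2 -p-> 5 -q-> 5
First repeat at step 3: 5 was already visited.

The earliest repeat is at step j = 3: D is in 5, which it already visited at step i = 2.
Pumping length from the standard proof: p = 6 (the number of states). The repeated state found above gives |xy| = j ≤ 6 and |y| = j − i ≥ 1.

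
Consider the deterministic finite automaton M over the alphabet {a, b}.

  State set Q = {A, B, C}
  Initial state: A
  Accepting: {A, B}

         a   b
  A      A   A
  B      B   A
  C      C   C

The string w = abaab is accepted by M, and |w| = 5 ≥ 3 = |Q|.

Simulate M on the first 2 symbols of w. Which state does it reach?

A

State sequence: A -a-> A -b-> A

After reading 2 characters, M is in state A.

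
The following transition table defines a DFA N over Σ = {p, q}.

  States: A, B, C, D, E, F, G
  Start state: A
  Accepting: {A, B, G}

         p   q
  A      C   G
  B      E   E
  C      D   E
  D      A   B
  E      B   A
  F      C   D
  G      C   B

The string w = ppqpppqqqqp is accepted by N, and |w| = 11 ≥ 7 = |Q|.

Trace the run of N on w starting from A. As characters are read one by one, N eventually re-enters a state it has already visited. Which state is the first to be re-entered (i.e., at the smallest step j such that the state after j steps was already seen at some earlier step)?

B

State sequence: A -p-> C -p-> D -q-> B -p-> E -p-> B -p-> E -q-> A -q-> G -q-> B -q-> E -p-> B
First repeat at step 5: B was already visited.

The earliest repeat is at step j = 5: N is in B, which it already visited at step i = 3.
Since N has 7 states, any run of length ≥ 7 visits 7+1 states, so by pigeonhole some state repeats within the first 7 steps — that repeat gives the pumpable loop.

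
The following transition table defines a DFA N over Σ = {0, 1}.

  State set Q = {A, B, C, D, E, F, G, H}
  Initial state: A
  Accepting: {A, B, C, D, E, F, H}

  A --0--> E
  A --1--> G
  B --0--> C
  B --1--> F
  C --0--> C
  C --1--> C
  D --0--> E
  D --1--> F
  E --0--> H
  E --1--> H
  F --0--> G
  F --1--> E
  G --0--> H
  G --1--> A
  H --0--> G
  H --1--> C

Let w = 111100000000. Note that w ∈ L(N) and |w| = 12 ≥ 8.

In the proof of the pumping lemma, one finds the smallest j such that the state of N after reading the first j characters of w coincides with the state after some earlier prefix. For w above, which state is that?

A

Run of N on w = 1 1 1 1 0 0 0 0 0 0 0 0:
  step 0: A  (start)
  step 1: G  (read 1: A→G)
  step 2: A  (read 1: G→A)   ← first repeat (A seen earlier)
  step 3: G  (read 1: A→G)
  step 4: A  (read 1: G→A)
  step 5: E  (read 0: A→E)
  step 6: H  (read 0: E→H)
  step 7: G  (read 0: H→G)
  step 8: H  (read 0: G→H)
  step 9: G  (read 0: H→G)
  step 10: H  (read 0: G→H)
  step 11: G  (read 0: H→G)
  step 12: H  (read 0: G→H)

The earliest repeat is at step j = 2: N is in A, which it already visited at step i = 0.
Since N has 8 states, any run of length ≥ 8 visits 8+1 states, so by pigeonhole some state repeats within the first 8 steps — that repeat gives the pumpable loop.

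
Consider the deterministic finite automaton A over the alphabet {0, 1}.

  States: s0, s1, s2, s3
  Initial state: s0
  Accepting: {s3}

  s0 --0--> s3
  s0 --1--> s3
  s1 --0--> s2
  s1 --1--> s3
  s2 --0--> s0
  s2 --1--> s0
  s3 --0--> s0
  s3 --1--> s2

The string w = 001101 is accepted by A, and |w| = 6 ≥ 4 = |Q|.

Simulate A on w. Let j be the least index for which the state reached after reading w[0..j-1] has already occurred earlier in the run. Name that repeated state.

State sequence: s0 -0-> s3 -0-> s0 -1-> s3 -1-> s2 -0-> s0 -1-> s3
First repeat at step 2: s0 was already visited.

The earliest repeat is at step j = 2: A is in s0, which it already visited at step i = 0.

s0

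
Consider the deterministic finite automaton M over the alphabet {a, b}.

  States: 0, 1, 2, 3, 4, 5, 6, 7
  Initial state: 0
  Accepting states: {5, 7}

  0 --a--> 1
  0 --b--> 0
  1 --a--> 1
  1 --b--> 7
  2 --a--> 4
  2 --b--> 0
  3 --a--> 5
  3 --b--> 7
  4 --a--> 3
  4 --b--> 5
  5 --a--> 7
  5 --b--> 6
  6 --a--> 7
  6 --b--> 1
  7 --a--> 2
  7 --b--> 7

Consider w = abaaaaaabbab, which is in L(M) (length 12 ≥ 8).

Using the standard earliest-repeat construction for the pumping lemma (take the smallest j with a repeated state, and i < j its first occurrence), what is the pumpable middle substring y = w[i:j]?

aaaaa

State sequence: 0 -a-> 1 -b-> 7 -a-> 2 -a-> 4 -a-> 3 -a-> 5 -a-> 7 -a-> 2 -b-> 0 -b-> 0 -a-> 1 -b-> 7
First repeat at step 7: 7 was already visited.

So i = 2, j = 7, giving x = w[0:2] = ab, y = w[2:7] = aaaaa, z = w[7:12] = abbab.
Check: |xy| = 7 ≤ 8 and |y| = 5 ≥ 1. Reading y takes M from 7 back to 7, so every xyⁱz is accepted.
Since M has 8 states, any run of length ≥ 8 visits 8+1 states, so by pigeonhole some state repeats within the first 8 steps — that repeat gives the pumpable loop.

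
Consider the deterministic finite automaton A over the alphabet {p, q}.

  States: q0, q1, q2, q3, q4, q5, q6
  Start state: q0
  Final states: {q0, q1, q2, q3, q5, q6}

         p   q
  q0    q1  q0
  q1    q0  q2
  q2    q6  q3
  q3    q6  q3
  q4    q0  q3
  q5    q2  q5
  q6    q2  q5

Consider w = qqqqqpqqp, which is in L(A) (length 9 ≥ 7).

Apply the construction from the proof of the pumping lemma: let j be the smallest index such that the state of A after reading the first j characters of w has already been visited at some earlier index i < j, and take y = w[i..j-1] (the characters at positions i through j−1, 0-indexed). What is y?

q

State sequence: q0 -q-> q0 -q-> q0 -q-> q0 -q-> q0 -q-> q0 -p-> q1 -q-> q2 -q-> q3 -p-> q6
First repeat at step 1: q0 was already visited.

So i = 0, j = 1, giving x = w[0:0] = ε, y = w[0:1] = q, z = w[1:9] = qqqqpqqp.
Check: |xy| = 1 ≤ 7 and |y| = 1 ≥ 1. Reading y takes A from q0 back to q0, so every xyⁱz is accepted.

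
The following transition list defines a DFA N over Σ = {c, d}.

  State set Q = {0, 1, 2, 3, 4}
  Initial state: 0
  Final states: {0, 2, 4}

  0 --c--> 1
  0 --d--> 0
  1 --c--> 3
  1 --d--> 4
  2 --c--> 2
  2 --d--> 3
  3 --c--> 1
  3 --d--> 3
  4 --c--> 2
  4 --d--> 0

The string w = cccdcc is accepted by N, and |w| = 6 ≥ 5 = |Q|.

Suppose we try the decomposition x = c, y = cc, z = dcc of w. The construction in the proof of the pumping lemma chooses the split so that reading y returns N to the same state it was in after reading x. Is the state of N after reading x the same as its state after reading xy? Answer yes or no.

Run of N on the first 3 characters of w = c c c:
  step 0: 0  (start)
  step 1: 1  (read c: 0→1)
  step 2: 3  (read c: 1→3)
  step 3: 1  (read c: 3→1)

After x (step 1): 1. After xy (step 3): 1.
They match, so y = cc drives N around a cycle from 1 back to itself; pumping y any number of times keeps N in 1 before reading z, and xyⁱz ∈ L(N) for every i ≥ 0.

yes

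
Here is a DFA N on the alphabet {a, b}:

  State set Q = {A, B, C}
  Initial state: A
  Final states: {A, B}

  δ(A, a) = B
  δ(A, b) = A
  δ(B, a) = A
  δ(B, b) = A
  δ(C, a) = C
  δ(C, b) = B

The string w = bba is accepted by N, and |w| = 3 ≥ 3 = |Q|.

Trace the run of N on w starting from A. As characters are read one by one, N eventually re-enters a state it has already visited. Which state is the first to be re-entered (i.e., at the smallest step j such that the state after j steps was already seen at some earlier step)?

Run of N on w = b b a:
  step 0: A  (start)
  step 1: A  (read b: A→A)   ← first repeat (A seen earlier)
  step 2: A  (read b: A→A)
  step 3: B  (read a: A→B)

The earliest repeat is at step j = 1: N is in A, which it already visited at step i = 0.
With |Q| = 3, pigeonhole forces a state repeat no later than step 3; the substring read between the first and second visits to that state can be pumped.

A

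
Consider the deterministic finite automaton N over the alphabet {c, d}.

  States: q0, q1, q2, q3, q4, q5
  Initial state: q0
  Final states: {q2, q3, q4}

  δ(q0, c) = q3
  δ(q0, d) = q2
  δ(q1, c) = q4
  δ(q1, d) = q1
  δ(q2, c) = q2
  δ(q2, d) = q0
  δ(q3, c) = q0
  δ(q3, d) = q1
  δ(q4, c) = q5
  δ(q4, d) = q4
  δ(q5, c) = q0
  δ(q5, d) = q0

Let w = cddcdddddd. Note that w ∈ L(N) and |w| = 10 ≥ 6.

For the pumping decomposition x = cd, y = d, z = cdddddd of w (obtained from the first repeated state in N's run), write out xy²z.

cdddcdddddd

xy^2z = cd·d·d·cdddddd = cdddcdddddd.
Reading y = d takes N from q1 back to q1, so after x·y·y the machine is still in q1, and z then leads to the accepting state q4. Hence cdddcdddddd ∈ L(N).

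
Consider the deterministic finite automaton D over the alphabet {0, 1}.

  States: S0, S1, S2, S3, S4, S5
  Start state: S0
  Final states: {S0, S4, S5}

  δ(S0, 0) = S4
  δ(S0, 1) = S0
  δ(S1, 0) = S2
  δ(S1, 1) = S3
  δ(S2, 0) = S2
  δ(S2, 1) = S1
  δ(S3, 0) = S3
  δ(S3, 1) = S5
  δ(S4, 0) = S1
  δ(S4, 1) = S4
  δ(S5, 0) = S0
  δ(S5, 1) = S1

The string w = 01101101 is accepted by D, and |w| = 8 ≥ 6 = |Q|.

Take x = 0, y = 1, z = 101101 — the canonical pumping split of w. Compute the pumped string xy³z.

xy^3z = 0·1·1·1·101101 = 0111101101.
Reading y = 1 takes D from S4 back to S4, so after x·y·y·y the machine is still in S4, and z then leads to the accepting state S0. Hence 0111101101 ∈ L(D).

0111101101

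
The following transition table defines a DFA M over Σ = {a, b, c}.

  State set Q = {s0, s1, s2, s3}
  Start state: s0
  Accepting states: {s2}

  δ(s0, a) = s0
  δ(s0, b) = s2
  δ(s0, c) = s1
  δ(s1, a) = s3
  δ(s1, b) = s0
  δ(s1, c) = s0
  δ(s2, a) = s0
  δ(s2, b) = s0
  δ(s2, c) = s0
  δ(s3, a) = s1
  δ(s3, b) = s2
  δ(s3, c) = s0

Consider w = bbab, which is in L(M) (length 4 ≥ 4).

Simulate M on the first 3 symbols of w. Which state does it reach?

s0

Run of M on the first 3 characters of w = b b a:
  step 0: s0  (start)
  step 1: s2  (read b: s0→s2)
  step 2: s0  (read b: s2→s0)
  step 3: s0  (read a: s0→s0)

After reading 3 characters, M is in state s0.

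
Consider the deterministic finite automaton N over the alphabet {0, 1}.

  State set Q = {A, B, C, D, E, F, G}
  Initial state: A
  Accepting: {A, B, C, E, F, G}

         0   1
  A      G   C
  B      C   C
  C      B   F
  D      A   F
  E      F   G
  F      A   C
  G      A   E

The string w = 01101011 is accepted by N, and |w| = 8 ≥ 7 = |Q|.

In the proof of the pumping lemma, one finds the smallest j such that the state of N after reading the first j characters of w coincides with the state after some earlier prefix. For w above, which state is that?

G

State sequence: A -0-> G -1-> E -1-> G -0-> A -1-> C -0-> B -1-> C -1-> F
First repeat at step 3: G was already visited.

The earliest repeat is at step j = 3: N is in G, which it already visited at step i = 1.
Since N has 7 states, any run of length ≥ 7 visits 7+1 states, so by pigeonhole some state repeats within the first 7 steps — that repeat gives the pumpable loop.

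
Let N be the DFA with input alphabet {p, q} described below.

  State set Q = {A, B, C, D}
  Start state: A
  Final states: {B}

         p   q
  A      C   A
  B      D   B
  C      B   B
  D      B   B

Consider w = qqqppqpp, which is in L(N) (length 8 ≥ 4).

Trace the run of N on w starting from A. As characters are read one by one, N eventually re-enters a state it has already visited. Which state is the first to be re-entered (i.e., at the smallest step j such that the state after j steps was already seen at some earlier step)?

State sequence: A -q-> A -q-> A -q-> A -p-> C -p-> B -q-> B -p-> D -p-> B
First repeat at step 1: A was already visited.

The earliest repeat is at step j = 1: N is in A, which it already visited at step i = 0.

A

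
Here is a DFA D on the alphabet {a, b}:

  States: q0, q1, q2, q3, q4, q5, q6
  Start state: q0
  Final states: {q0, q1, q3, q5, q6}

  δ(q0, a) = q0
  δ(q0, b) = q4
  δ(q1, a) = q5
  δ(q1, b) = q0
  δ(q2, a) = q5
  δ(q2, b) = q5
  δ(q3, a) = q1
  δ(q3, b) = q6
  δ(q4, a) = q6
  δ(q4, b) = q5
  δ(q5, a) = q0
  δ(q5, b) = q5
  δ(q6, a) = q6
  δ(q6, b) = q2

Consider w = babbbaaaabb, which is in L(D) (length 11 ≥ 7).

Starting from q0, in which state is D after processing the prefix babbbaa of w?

q0

State sequence: q0 -b-> q4 -a-> q6 -b-> q2 -b-> q5 -b-> q5 -a-> q0 -a-> q0

After reading 7 characters, D is in state q0.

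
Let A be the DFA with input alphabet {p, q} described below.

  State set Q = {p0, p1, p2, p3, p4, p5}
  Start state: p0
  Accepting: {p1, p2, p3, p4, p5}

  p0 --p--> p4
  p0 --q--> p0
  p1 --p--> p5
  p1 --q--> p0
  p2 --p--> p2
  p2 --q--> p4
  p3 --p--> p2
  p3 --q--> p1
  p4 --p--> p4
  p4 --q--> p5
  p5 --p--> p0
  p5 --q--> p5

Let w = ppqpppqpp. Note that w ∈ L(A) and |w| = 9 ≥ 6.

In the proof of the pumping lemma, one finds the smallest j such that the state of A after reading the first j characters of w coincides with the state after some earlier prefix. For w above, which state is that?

p4

State sequence: p0 -p-> p4 -p-> p4 -q-> p5 -p-> p0 -p-> p4 -p-> p4 -q-> p5 -p-> p0 -p-> p4
First repeat at step 2: p4 was already visited.

The earliest repeat is at step j = 2: A is in p4, which it already visited at step i = 1.
Pumping length from the standard proof: p = 6 (the number of states). The repeated state found above gives |xy| = j ≤ 6 and |y| = j − i ≥ 1.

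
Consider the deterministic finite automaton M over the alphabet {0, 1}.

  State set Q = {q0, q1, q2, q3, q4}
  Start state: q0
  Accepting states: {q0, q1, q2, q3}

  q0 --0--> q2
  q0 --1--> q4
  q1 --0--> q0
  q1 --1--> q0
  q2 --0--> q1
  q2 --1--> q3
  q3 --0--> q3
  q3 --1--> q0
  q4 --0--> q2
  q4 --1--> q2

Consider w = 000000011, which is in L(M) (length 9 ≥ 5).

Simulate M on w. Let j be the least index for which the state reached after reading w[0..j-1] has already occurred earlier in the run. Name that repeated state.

Run of M on w = 0 0 0 0 0 0 0 1 1:
  step 0: q0  (start)
  step 1: q2  (read 0: q0→q2)
  step 2: q1  (read 0: q2→q1)
  step 3: q0  (read 0: q1→q0)   ← first repeat (q0 seen earlier)
  step 4: q2  (read 0: q0→q2)
  step 5: q1  (read 0: q2→q1)
  step 6: q0  (read 0: q1→q0)
  step 7: q2  (read 0: q0→q2)
  step 8: q3  (read 1: q2→q3)
  step 9: q0  (read 1: q3→q0)

The earliest repeat is at step j = 3: M is in q0, which it already visited at step i = 0.

q0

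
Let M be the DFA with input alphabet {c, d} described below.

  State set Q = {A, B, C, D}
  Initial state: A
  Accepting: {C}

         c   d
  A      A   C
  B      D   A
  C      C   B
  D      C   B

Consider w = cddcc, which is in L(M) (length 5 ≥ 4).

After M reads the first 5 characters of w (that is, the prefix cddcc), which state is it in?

State sequence: A -c-> A -d-> C -d-> B -c-> D -c-> C

After reading 5 characters, M is in state C.
(This kind of state-tracing is the core of the pumping-lemma construction: with 4 states, pigeonhole forces a repeat within the first 4 steps.)

C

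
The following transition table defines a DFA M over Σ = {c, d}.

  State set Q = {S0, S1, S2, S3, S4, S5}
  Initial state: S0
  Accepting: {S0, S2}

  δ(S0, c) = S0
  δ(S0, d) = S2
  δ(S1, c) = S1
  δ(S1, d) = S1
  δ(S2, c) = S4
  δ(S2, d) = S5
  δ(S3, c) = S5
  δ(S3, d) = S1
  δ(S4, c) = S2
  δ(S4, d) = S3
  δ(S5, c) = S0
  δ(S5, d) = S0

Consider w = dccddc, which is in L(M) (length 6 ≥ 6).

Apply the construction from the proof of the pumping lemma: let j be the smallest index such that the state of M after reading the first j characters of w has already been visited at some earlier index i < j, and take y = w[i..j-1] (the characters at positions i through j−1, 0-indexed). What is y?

State sequence: S0 -d-> S2 -c-> S4 -c-> S2 -d-> S5 -d-> S0 -c-> S0
First repeat at step 3: S2 was already visited.

So i = 1, j = 3, giving x = w[0:1] = d, y = w[1:3] = cc, z = w[3:6] = ddc.
Check: |xy| = 3 ≤ 6 and |y| = 2 ≥ 1. Reading y takes M from S2 back to S2, so every xyⁱz is accepted.

cc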